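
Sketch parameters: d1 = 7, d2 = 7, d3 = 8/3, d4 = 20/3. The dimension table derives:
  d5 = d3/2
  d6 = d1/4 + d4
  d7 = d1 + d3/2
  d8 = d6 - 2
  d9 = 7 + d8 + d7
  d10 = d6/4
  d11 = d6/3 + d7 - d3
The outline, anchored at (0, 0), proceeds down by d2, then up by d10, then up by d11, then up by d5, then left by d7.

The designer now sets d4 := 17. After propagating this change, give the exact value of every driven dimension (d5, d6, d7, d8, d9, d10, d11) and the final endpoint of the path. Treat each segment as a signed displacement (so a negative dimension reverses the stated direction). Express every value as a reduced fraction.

d5 = 4/3
d6 = 75/4
d7 = 25/3
d8 = 67/4
d9 = 385/12
d10 = 75/16
d11 = 143/12
endpoint = (-25/3, 175/16)

Apply edit: d4 := 17
  d5 = d3/2 = 4/3
  d6 = d1/4 + d4 = 75/4
  d7 = d1 + d3/2 = 25/3
  d8 = d6 - 2 = 67/4
  d9 = 7 + d8 + d7 = 385/12
  d10 = d6/4 = 75/16
  d11 = d6/3 + d7 - d3 = 143/12
Walk from origin (0, 0):
  seg 1: down by d2 = 7 → (0, -7)
  seg 2: up by d10 = 75/16 → (0, -37/16)
  seg 3: up by d11 = 143/12 → (0, 461/48)
  seg 4: up by d5 = 4/3 → (0, 175/16)
  seg 5: left by d7 = 25/3 → (-25/3, 175/16)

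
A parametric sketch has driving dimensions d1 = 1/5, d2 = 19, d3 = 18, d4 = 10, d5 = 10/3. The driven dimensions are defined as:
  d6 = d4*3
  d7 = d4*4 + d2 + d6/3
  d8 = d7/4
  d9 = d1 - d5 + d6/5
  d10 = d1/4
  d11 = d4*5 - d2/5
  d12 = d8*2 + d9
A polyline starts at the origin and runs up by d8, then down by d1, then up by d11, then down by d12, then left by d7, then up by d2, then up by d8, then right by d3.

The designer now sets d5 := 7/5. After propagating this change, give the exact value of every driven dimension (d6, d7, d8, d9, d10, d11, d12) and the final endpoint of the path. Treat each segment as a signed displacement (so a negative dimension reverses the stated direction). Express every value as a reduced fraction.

Apply edit: d5 := 7/5
  d6 = d4*3 = 30
  d7 = d4*4 + d2 + d6/3 = 69
  d8 = d7/4 = 69/4
  d9 = d1 - d5 + d6/5 = 24/5
  d10 = d1/4 = 1/20
  d11 = d4*5 - d2/5 = 231/5
  d12 = d8*2 + d9 = 393/10
Walk from origin (0, 0):
  seg 1: up by d8 = 69/4 → (0, 69/4)
  seg 2: down by d1 = 1/5 → (0, 341/20)
  seg 3: up by d11 = 231/5 → (0, 253/4)
  seg 4: down by d12 = 393/10 → (0, 479/20)
  seg 5: left by d7 = 69 → (-69, 479/20)
  seg 6: up by d2 = 19 → (-69, 859/20)
  seg 7: up by d8 = 69/4 → (-69, 301/5)
  seg 8: right by d3 = 18 → (-51, 301/5)

d6 = 30
d7 = 69
d8 = 69/4
d9 = 24/5
d10 = 1/20
d11 = 231/5
d12 = 393/10
endpoint = (-51, 301/5)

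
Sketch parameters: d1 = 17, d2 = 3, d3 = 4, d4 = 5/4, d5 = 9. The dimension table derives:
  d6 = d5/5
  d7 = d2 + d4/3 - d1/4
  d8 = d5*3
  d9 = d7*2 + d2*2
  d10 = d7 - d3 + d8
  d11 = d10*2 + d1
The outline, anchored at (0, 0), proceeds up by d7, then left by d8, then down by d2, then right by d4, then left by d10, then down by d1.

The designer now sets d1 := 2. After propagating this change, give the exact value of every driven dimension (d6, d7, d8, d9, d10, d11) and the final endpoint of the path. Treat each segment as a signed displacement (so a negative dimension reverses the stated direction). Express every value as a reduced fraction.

Apply edit: d1 := 2
  d6 = d5/5 = 9/5
  d7 = d2 + d4/3 - d1/4 = 35/12
  d8 = d5*3 = 27
  d9 = d7*2 + d2*2 = 71/6
  d10 = d7 - d3 + d8 = 311/12
  d11 = d10*2 + d1 = 323/6
Walk from origin (0, 0):
  seg 1: up by d7 = 35/12 → (0, 35/12)
  seg 2: left by d8 = 27 → (-27, 35/12)
  seg 3: down by d2 = 3 → (-27, -1/12)
  seg 4: right by d4 = 5/4 → (-103/4, -1/12)
  seg 5: left by d10 = 311/12 → (-155/3, -1/12)
  seg 6: down by d1 = 2 → (-155/3, -25/12)

d6 = 9/5
d7 = 35/12
d8 = 27
d9 = 71/6
d10 = 311/12
d11 = 323/6
endpoint = (-155/3, -25/12)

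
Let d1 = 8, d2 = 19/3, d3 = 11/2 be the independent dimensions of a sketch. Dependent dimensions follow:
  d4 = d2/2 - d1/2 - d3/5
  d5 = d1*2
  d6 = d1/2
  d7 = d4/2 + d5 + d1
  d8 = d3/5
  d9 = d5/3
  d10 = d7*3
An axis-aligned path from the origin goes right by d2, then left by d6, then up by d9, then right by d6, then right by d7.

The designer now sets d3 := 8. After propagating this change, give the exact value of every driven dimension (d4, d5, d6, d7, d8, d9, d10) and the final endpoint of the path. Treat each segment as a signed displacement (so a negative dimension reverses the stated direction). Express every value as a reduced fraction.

d4 = -73/30
d5 = 16
d6 = 4
d7 = 1367/60
d8 = 8/5
d9 = 16/3
d10 = 1367/20
endpoint = (1747/60, 16/3)

Apply edit: d3 := 8
  d4 = d2/2 - d1/2 - d3/5 = -73/30
  d5 = d1*2 = 16
  d6 = d1/2 = 4
  d7 = d4/2 + d5 + d1 = 1367/60
  d8 = d3/5 = 8/5
  d9 = d5/3 = 16/3
  d10 = d7*3 = 1367/20
Walk from origin (0, 0):
  seg 1: right by d2 = 19/3 → (19/3, 0)
  seg 2: left by d6 = 4 → (7/3, 0)
  seg 3: up by d9 = 16/3 → (7/3, 16/3)
  seg 4: right by d6 = 4 → (19/3, 16/3)
  seg 5: right by d7 = 1367/60 → (1747/60, 16/3)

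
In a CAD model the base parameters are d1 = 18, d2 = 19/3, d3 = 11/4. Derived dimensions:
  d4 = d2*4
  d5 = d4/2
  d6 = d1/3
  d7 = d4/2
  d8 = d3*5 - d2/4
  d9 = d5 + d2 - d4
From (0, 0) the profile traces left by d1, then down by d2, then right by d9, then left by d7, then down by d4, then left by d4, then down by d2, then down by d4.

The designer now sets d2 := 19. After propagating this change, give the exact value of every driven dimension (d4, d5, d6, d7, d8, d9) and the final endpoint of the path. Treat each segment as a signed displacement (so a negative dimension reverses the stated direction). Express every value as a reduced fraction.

d4 = 76
d5 = 38
d6 = 6
d7 = 38
d8 = 9
d9 = -19
endpoint = (-151, -190)

Apply edit: d2 := 19
  d4 = d2*4 = 76
  d5 = d4/2 = 38
  d6 = d1/3 = 6
  d7 = d4/2 = 38
  d8 = d3*5 - d2/4 = 9
  d9 = d5 + d2 - d4 = -19
Walk from origin (0, 0):
  seg 1: left by d1 = 18 → (-18, 0)
  seg 2: down by d2 = 19 → (-18, -19)
  seg 3: right by d9 = -19 → (-37, -19)
  seg 4: left by d7 = 38 → (-75, -19)
  seg 5: down by d4 = 76 → (-75, -95)
  seg 6: left by d4 = 76 → (-151, -95)
  seg 7: down by d2 = 19 → (-151, -114)
  seg 8: down by d4 = 76 → (-151, -190)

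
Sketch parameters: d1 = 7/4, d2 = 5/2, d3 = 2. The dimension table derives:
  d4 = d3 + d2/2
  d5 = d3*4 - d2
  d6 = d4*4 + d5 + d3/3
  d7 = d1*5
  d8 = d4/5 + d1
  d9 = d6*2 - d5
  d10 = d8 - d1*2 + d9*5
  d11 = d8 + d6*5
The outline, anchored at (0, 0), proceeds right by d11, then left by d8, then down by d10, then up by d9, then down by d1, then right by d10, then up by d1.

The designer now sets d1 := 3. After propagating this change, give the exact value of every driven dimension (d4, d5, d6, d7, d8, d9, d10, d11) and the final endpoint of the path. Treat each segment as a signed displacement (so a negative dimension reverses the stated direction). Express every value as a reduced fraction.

d4 = 13/4
d5 = 11/2
d6 = 115/6
d7 = 15
d8 = 73/20
d9 = 197/6
d10 = 9709/60
d11 = 5969/60
endpoint = (5153/20, -7739/60)

Apply edit: d1 := 3
  d4 = d3 + d2/2 = 13/4
  d5 = d3*4 - d2 = 11/2
  d6 = d4*4 + d5 + d3/3 = 115/6
  d7 = d1*5 = 15
  d8 = d4/5 + d1 = 73/20
  d9 = d6*2 - d5 = 197/6
  d10 = d8 - d1*2 + d9*5 = 9709/60
  d11 = d8 + d6*5 = 5969/60
Walk from origin (0, 0):
  seg 1: right by d11 = 5969/60 → (5969/60, 0)
  seg 2: left by d8 = 73/20 → (575/6, 0)
  seg 3: down by d10 = 9709/60 → (575/6, -9709/60)
  seg 4: up by d9 = 197/6 → (575/6, -7739/60)
  seg 5: down by d1 = 3 → (575/6, -7919/60)
  seg 6: right by d10 = 9709/60 → (5153/20, -7919/60)
  seg 7: up by d1 = 3 → (5153/20, -7739/60)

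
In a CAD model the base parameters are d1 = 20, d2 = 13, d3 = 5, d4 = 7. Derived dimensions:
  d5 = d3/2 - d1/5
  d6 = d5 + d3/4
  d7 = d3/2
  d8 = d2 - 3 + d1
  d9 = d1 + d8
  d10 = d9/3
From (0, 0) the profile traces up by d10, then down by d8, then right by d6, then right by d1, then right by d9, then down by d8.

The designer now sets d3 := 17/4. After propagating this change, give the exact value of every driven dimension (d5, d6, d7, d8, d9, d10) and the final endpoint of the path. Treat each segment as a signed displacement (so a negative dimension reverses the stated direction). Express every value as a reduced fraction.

Apply edit: d3 := 17/4
  d5 = d3/2 - d1/5 = -15/8
  d6 = d5 + d3/4 = -13/16
  d7 = d3/2 = 17/8
  d8 = d2 - 3 + d1 = 30
  d9 = d1 + d8 = 50
  d10 = d9/3 = 50/3
Walk from origin (0, 0):
  seg 1: up by d10 = 50/3 → (0, 50/3)
  seg 2: down by d8 = 30 → (0, -40/3)
  seg 3: right by d6 = -13/16 → (-13/16, -40/3)
  seg 4: right by d1 = 20 → (307/16, -40/3)
  seg 5: right by d9 = 50 → (1107/16, -40/3)
  seg 6: down by d8 = 30 → (1107/16, -130/3)

d5 = -15/8
d6 = -13/16
d7 = 17/8
d8 = 30
d9 = 50
d10 = 50/3
endpoint = (1107/16, -130/3)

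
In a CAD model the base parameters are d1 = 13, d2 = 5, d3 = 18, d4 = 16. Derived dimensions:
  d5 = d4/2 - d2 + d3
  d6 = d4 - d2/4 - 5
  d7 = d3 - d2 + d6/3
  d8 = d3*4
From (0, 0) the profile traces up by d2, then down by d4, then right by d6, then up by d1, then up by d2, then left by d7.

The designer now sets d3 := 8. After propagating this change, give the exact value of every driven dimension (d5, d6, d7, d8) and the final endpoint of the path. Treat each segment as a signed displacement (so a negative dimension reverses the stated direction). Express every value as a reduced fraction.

d5 = 11
d6 = 39/4
d7 = 25/4
d8 = 32
endpoint = (7/2, 7)

Apply edit: d3 := 8
  d5 = d4/2 - d2 + d3 = 11
  d6 = d4 - d2/4 - 5 = 39/4
  d7 = d3 - d2 + d6/3 = 25/4
  d8 = d3*4 = 32
Walk from origin (0, 0):
  seg 1: up by d2 = 5 → (0, 5)
  seg 2: down by d4 = 16 → (0, -11)
  seg 3: right by d6 = 39/4 → (39/4, -11)
  seg 4: up by d1 = 13 → (39/4, 2)
  seg 5: up by d2 = 5 → (39/4, 7)
  seg 6: left by d7 = 25/4 → (7/2, 7)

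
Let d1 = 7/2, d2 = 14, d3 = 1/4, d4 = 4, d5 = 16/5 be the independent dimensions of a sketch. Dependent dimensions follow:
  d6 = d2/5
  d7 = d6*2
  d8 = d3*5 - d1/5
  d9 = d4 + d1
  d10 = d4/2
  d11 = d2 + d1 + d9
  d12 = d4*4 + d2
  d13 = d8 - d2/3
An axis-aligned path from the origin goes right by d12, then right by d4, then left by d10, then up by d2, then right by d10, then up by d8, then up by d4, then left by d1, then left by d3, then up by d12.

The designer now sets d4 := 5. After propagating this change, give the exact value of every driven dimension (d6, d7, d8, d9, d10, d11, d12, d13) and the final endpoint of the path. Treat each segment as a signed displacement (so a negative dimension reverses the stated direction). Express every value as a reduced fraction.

Apply edit: d4 := 5
  d6 = d2/5 = 14/5
  d7 = d6*2 = 28/5
  d8 = d3*5 - d1/5 = 11/20
  d9 = d4 + d1 = 17/2
  d10 = d4/2 = 5/2
  d11 = d2 + d1 + d9 = 26
  d12 = d4*4 + d2 = 34
  d13 = d8 - d2/3 = -247/60
Walk from origin (0, 0):
  seg 1: right by d12 = 34 → (34, 0)
  seg 2: right by d4 = 5 → (39, 0)
  seg 3: left by d10 = 5/2 → (73/2, 0)
  seg 4: up by d2 = 14 → (73/2, 14)
  seg 5: right by d10 = 5/2 → (39, 14)
  seg 6: up by d8 = 11/20 → (39, 291/20)
  seg 7: up by d4 = 5 → (39, 391/20)
  seg 8: left by d1 = 7/2 → (71/2, 391/20)
  seg 9: left by d3 = 1/4 → (141/4, 391/20)
  seg 10: up by d12 = 34 → (141/4, 1071/20)

d6 = 14/5
d7 = 28/5
d8 = 11/20
d9 = 17/2
d10 = 5/2
d11 = 26
d12 = 34
d13 = -247/60
endpoint = (141/4, 1071/20)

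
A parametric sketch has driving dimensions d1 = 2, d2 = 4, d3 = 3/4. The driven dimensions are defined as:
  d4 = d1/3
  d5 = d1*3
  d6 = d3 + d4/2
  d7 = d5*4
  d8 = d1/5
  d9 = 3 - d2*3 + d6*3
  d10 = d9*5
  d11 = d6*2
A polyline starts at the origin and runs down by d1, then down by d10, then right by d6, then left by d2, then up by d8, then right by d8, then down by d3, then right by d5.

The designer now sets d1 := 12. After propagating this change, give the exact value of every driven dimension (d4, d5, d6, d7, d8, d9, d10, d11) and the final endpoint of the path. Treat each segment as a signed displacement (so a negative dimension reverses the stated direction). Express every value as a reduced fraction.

d4 = 4
d5 = 36
d6 = 11/4
d7 = 144
d8 = 12/5
d9 = -3/4
d10 = -15/4
d11 = 11/2
endpoint = (743/20, -33/5)

Apply edit: d1 := 12
  d4 = d1/3 = 4
  d5 = d1*3 = 36
  d6 = d3 + d4/2 = 11/4
  d7 = d5*4 = 144
  d8 = d1/5 = 12/5
  d9 = 3 - d2*3 + d6*3 = -3/4
  d10 = d9*5 = -15/4
  d11 = d6*2 = 11/2
Walk from origin (0, 0):
  seg 1: down by d1 = 12 → (0, -12)
  seg 2: down by d10 = -15/4 → (0, -33/4)
  seg 3: right by d6 = 11/4 → (11/4, -33/4)
  seg 4: left by d2 = 4 → (-5/4, -33/4)
  seg 5: up by d8 = 12/5 → (-5/4, -117/20)
  seg 6: right by d8 = 12/5 → (23/20, -117/20)
  seg 7: down by d3 = 3/4 → (23/20, -33/5)
  seg 8: right by d5 = 36 → (743/20, -33/5)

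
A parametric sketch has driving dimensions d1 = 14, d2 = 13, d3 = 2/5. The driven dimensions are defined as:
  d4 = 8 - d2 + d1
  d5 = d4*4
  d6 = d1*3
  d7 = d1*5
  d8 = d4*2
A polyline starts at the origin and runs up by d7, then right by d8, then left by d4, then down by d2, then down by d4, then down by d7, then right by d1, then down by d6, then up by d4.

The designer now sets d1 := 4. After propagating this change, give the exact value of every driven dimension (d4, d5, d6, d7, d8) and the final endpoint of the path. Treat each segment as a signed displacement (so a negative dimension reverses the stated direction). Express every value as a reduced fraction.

Apply edit: d1 := 4
  d4 = 8 - d2 + d1 = -1
  d5 = d4*4 = -4
  d6 = d1*3 = 12
  d7 = d1*5 = 20
  d8 = d4*2 = -2
Walk from origin (0, 0):
  seg 1: up by d7 = 20 → (0, 20)
  seg 2: right by d8 = -2 → (-2, 20)
  seg 3: left by d4 = -1 → (-1, 20)
  seg 4: down by d2 = 13 → (-1, 7)
  seg 5: down by d4 = -1 → (-1, 8)
  seg 6: down by d7 = 20 → (-1, -12)
  seg 7: right by d1 = 4 → (3, -12)
  seg 8: down by d6 = 12 → (3, -24)
  seg 9: up by d4 = -1 → (3, -25)

d4 = -1
d5 = -4
d6 = 12
d7 = 20
d8 = -2
endpoint = (3, -25)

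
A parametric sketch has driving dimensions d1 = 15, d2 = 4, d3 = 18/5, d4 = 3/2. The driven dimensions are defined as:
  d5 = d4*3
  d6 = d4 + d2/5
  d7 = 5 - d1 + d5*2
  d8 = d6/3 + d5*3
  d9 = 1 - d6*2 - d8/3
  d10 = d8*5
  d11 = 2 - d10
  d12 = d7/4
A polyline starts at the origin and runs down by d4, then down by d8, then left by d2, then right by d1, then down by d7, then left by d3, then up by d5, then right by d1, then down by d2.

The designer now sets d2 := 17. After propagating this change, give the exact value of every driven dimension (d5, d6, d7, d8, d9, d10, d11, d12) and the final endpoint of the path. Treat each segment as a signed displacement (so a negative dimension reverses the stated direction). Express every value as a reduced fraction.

Apply edit: d2 := 17
  d5 = d4*3 = 9/2
  d6 = d4 + d2/5 = 49/10
  d7 = 5 - d1 + d5*2 = -1
  d8 = d6/3 + d5*3 = 227/15
  d9 = 1 - d6*2 - d8/3 = -623/45
  d10 = d8*5 = 227/3
  d11 = 2 - d10 = -221/3
  d12 = d7/4 = -1/4
Walk from origin (0, 0):
  seg 1: down by d4 = 3/2 → (0, -3/2)
  seg 2: down by d8 = 227/15 → (0, -499/30)
  seg 3: left by d2 = 17 → (-17, -499/30)
  seg 4: right by d1 = 15 → (-2, -499/30)
  seg 5: down by d7 = -1 → (-2, -469/30)
  seg 6: left by d3 = 18/5 → (-28/5, -469/30)
  seg 7: up by d5 = 9/2 → (-28/5, -167/15)
  seg 8: right by d1 = 15 → (47/5, -167/15)
  seg 9: down by d2 = 17 → (47/5, -422/15)

d5 = 9/2
d6 = 49/10
d7 = -1
d8 = 227/15
d9 = -623/45
d10 = 227/3
d11 = -221/3
d12 = -1/4
endpoint = (47/5, -422/15)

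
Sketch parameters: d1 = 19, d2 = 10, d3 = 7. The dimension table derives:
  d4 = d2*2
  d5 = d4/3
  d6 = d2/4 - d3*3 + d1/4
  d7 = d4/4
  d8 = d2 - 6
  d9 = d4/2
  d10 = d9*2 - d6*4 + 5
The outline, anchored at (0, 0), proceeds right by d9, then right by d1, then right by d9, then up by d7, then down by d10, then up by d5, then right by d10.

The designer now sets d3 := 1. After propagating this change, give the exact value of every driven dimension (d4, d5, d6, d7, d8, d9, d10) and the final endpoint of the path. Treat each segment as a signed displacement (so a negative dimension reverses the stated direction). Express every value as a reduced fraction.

d4 = 20
d5 = 20/3
d6 = 17/4
d7 = 5
d8 = 4
d9 = 10
d10 = 8
endpoint = (47, 11/3)

Apply edit: d3 := 1
  d4 = d2*2 = 20
  d5 = d4/3 = 20/3
  d6 = d2/4 - d3*3 + d1/4 = 17/4
  d7 = d4/4 = 5
  d8 = d2 - 6 = 4
  d9 = d4/2 = 10
  d10 = d9*2 - d6*4 + 5 = 8
Walk from origin (0, 0):
  seg 1: right by d9 = 10 → (10, 0)
  seg 2: right by d1 = 19 → (29, 0)
  seg 3: right by d9 = 10 → (39, 0)
  seg 4: up by d7 = 5 → (39, 5)
  seg 5: down by d10 = 8 → (39, -3)
  seg 6: up by d5 = 20/3 → (39, 11/3)
  seg 7: right by d10 = 8 → (47, 11/3)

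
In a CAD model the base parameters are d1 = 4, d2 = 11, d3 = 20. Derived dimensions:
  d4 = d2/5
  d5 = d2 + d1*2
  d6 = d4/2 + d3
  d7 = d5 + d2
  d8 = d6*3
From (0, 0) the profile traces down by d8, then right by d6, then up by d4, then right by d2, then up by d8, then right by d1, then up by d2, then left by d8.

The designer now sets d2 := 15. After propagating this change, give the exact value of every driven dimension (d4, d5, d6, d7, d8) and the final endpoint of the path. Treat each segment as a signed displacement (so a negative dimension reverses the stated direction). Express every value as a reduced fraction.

d4 = 3
d5 = 23
d6 = 43/2
d7 = 38
d8 = 129/2
endpoint = (-24, 18)

Apply edit: d2 := 15
  d4 = d2/5 = 3
  d5 = d2 + d1*2 = 23
  d6 = d4/2 + d3 = 43/2
  d7 = d5 + d2 = 38
  d8 = d6*3 = 129/2
Walk from origin (0, 0):
  seg 1: down by d8 = 129/2 → (0, -129/2)
  seg 2: right by d6 = 43/2 → (43/2, -129/2)
  seg 3: up by d4 = 3 → (43/2, -123/2)
  seg 4: right by d2 = 15 → (73/2, -123/2)
  seg 5: up by d8 = 129/2 → (73/2, 3)
  seg 6: right by d1 = 4 → (81/2, 3)
  seg 7: up by d2 = 15 → (81/2, 18)
  seg 8: left by d8 = 129/2 → (-24, 18)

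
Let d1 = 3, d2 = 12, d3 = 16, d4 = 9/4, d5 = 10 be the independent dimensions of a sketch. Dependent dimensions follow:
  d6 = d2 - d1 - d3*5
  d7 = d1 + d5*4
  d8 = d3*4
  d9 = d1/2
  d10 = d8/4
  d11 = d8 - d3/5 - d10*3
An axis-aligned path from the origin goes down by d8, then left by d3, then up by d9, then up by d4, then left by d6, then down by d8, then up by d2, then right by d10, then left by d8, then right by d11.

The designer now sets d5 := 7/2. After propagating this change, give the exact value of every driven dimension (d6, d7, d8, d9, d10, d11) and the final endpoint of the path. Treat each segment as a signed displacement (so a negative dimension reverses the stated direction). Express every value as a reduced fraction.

d6 = -71
d7 = 17
d8 = 64
d9 = 3/2
d10 = 16
d11 = 64/5
endpoint = (99/5, -449/4)

Apply edit: d5 := 7/2
  d6 = d2 - d1 - d3*5 = -71
  d7 = d1 + d5*4 = 17
  d8 = d3*4 = 64
  d9 = d1/2 = 3/2
  d10 = d8/4 = 16
  d11 = d8 - d3/5 - d10*3 = 64/5
Walk from origin (0, 0):
  seg 1: down by d8 = 64 → (0, -64)
  seg 2: left by d3 = 16 → (-16, -64)
  seg 3: up by d9 = 3/2 → (-16, -125/2)
  seg 4: up by d4 = 9/4 → (-16, -241/4)
  seg 5: left by d6 = -71 → (55, -241/4)
  seg 6: down by d8 = 64 → (55, -497/4)
  seg 7: up by d2 = 12 → (55, -449/4)
  seg 8: right by d10 = 16 → (71, -449/4)
  seg 9: left by d8 = 64 → (7, -449/4)
  seg 10: right by d11 = 64/5 → (99/5, -449/4)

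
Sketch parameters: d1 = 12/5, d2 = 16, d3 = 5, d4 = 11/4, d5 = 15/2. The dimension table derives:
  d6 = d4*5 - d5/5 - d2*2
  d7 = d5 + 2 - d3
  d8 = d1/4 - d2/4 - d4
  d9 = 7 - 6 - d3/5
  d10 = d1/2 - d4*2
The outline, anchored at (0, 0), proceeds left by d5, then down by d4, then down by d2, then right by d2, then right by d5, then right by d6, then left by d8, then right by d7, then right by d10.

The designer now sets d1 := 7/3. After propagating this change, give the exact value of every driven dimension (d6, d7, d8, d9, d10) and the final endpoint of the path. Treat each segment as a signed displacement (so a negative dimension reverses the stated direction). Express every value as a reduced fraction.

Apply edit: d1 := 7/3
  d6 = d4*5 - d5/5 - d2*2 = -79/4
  d7 = d5 + 2 - d3 = 9/2
  d8 = d1/4 - d2/4 - d4 = -37/6
  d9 = 7 - 6 - d3/5 = 0
  d10 = d1/2 - d4*2 = -13/3
Walk from origin (0, 0):
  seg 1: left by d5 = 15/2 → (-15/2, 0)
  seg 2: down by d4 = 11/4 → (-15/2, -11/4)
  seg 3: down by d2 = 16 → (-15/2, -75/4)
  seg 4: right by d2 = 16 → (17/2, -75/4)
  seg 5: right by d5 = 15/2 → (16, -75/4)
  seg 6: right by d6 = -79/4 → (-15/4, -75/4)
  seg 7: left by d8 = -37/6 → (29/12, -75/4)
  seg 8: right by d7 = 9/2 → (83/12, -75/4)
  seg 9: right by d10 = -13/3 → (31/12, -75/4)

d6 = -79/4
d7 = 9/2
d8 = -37/6
d9 = 0
d10 = -13/3
endpoint = (31/12, -75/4)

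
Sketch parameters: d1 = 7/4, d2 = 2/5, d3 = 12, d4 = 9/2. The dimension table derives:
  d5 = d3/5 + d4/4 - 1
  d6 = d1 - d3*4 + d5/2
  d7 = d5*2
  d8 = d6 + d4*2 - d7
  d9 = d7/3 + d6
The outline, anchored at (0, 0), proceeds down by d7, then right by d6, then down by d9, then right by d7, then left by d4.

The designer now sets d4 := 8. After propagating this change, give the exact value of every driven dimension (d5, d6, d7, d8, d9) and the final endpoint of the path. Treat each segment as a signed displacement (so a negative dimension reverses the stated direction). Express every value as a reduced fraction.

Apply edit: d4 := 8
  d5 = d3/5 + d4/4 - 1 = 17/5
  d6 = d1 - d3*4 + d5/2 = -891/20
  d7 = d5*2 = 34/5
  d8 = d6 + d4*2 - d7 = -707/20
  d9 = d7/3 + d6 = -2537/60
Walk from origin (0, 0):
  seg 1: down by d7 = 34/5 → (0, -34/5)
  seg 2: right by d6 = -891/20 → (-891/20, -34/5)
  seg 3: down by d9 = -2537/60 → (-891/20, 2129/60)
  seg 4: right by d7 = 34/5 → (-151/4, 2129/60)
  seg 5: left by d4 = 8 → (-183/4, 2129/60)

d5 = 17/5
d6 = -891/20
d7 = 34/5
d8 = -707/20
d9 = -2537/60
endpoint = (-183/4, 2129/60)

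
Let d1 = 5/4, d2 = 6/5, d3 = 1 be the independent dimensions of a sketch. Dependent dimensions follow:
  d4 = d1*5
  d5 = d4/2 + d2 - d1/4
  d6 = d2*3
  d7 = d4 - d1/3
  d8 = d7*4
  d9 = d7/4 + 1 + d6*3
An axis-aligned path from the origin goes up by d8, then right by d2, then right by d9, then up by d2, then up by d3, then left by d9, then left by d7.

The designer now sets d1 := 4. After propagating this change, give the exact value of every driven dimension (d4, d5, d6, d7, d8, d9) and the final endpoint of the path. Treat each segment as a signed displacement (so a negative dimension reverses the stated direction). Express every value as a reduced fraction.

d4 = 20
d5 = 51/5
d6 = 18/5
d7 = 56/3
d8 = 224/3
d9 = 247/15
endpoint = (-262/15, 1153/15)

Apply edit: d1 := 4
  d4 = d1*5 = 20
  d5 = d4/2 + d2 - d1/4 = 51/5
  d6 = d2*3 = 18/5
  d7 = d4 - d1/3 = 56/3
  d8 = d7*4 = 224/3
  d9 = d7/4 + 1 + d6*3 = 247/15
Walk from origin (0, 0):
  seg 1: up by d8 = 224/3 → (0, 224/3)
  seg 2: right by d2 = 6/5 → (6/5, 224/3)
  seg 3: right by d9 = 247/15 → (53/3, 224/3)
  seg 4: up by d2 = 6/5 → (53/3, 1138/15)
  seg 5: up by d3 = 1 → (53/3, 1153/15)
  seg 6: left by d9 = 247/15 → (6/5, 1153/15)
  seg 7: left by d7 = 56/3 → (-262/15, 1153/15)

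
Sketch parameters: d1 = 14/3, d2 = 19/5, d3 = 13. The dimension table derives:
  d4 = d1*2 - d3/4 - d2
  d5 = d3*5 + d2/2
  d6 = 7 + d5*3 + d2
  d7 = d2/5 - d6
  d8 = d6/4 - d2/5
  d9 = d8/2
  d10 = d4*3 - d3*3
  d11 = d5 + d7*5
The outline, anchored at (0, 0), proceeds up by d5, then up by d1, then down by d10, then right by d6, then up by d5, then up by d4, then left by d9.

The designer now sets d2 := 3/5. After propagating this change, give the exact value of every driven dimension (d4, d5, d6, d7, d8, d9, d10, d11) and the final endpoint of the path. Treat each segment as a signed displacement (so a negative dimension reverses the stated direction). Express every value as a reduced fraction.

d4 = 329/60
d5 = 653/10
d6 = 407/2
d7 = -10169/50
d8 = 10151/200
d9 = 10151/400
d10 = -451/20
d11 = -4758/5
endpoint = (71249/400, 1633/10)

Apply edit: d2 := 3/5
  d4 = d1*2 - d3/4 - d2 = 329/60
  d5 = d3*5 + d2/2 = 653/10
  d6 = 7 + d5*3 + d2 = 407/2
  d7 = d2/5 - d6 = -10169/50
  d8 = d6/4 - d2/5 = 10151/200
  d9 = d8/2 = 10151/400
  d10 = d4*3 - d3*3 = -451/20
  d11 = d5 + d7*5 = -4758/5
Walk from origin (0, 0):
  seg 1: up by d5 = 653/10 → (0, 653/10)
  seg 2: up by d1 = 14/3 → (0, 2099/30)
  seg 3: down by d10 = -451/20 → (0, 5551/60)
  seg 4: right by d6 = 407/2 → (407/2, 5551/60)
  seg 5: up by d5 = 653/10 → (407/2, 9469/60)
  seg 6: up by d4 = 329/60 → (407/2, 1633/10)
  seg 7: left by d9 = 10151/400 → (71249/400, 1633/10)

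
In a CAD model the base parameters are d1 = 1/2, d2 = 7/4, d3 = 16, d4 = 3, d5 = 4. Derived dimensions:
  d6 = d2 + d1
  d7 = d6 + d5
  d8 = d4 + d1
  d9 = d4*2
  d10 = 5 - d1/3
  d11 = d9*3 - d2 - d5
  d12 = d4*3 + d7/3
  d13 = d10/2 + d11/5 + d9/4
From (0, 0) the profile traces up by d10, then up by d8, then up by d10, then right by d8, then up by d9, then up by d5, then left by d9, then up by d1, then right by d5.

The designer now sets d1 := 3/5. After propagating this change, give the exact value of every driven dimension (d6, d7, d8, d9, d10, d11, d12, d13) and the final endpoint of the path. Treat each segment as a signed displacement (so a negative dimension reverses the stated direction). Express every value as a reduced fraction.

d6 = 47/20
d7 = 127/20
d8 = 18/5
d9 = 6
d10 = 24/5
d11 = 49/4
d12 = 667/60
d13 = 127/20
endpoint = (8/5, 119/5)

Apply edit: d1 := 3/5
  d6 = d2 + d1 = 47/20
  d7 = d6 + d5 = 127/20
  d8 = d4 + d1 = 18/5
  d9 = d4*2 = 6
  d10 = 5 - d1/3 = 24/5
  d11 = d9*3 - d2 - d5 = 49/4
  d12 = d4*3 + d7/3 = 667/60
  d13 = d10/2 + d11/5 + d9/4 = 127/20
Walk from origin (0, 0):
  seg 1: up by d10 = 24/5 → (0, 24/5)
  seg 2: up by d8 = 18/5 → (0, 42/5)
  seg 3: up by d10 = 24/5 → (0, 66/5)
  seg 4: right by d8 = 18/5 → (18/5, 66/5)
  seg 5: up by d9 = 6 → (18/5, 96/5)
  seg 6: up by d5 = 4 → (18/5, 116/5)
  seg 7: left by d9 = 6 → (-12/5, 116/5)
  seg 8: up by d1 = 3/5 → (-12/5, 119/5)
  seg 9: right by d5 = 4 → (8/5, 119/5)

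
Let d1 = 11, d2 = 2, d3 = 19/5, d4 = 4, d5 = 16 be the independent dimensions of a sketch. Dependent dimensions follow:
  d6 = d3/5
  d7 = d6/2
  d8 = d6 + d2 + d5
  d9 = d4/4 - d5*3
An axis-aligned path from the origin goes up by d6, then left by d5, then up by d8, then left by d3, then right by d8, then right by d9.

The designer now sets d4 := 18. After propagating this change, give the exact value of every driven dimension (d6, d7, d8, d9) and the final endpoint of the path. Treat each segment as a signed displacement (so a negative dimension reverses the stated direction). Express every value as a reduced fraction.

d6 = 19/25
d7 = 19/50
d8 = 469/25
d9 = -87/2
endpoint = (-2227/50, 488/25)

Apply edit: d4 := 18
  d6 = d3/5 = 19/25
  d7 = d6/2 = 19/50
  d8 = d6 + d2 + d5 = 469/25
  d9 = d4/4 - d5*3 = -87/2
Walk from origin (0, 0):
  seg 1: up by d6 = 19/25 → (0, 19/25)
  seg 2: left by d5 = 16 → (-16, 19/25)
  seg 3: up by d8 = 469/25 → (-16, 488/25)
  seg 4: left by d3 = 19/5 → (-99/5, 488/25)
  seg 5: right by d8 = 469/25 → (-26/25, 488/25)
  seg 6: right by d9 = -87/2 → (-2227/50, 488/25)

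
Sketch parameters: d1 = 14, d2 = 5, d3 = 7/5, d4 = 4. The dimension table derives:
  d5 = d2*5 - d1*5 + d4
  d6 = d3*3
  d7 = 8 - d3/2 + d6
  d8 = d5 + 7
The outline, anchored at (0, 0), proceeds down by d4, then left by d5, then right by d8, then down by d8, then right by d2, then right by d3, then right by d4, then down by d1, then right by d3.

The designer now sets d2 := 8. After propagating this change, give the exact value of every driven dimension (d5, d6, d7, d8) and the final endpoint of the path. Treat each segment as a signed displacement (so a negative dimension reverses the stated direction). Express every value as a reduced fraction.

d5 = -26
d6 = 21/5
d7 = 23/2
d8 = -19
endpoint = (109/5, 1)

Apply edit: d2 := 8
  d5 = d2*5 - d1*5 + d4 = -26
  d6 = d3*3 = 21/5
  d7 = 8 - d3/2 + d6 = 23/2
  d8 = d5 + 7 = -19
Walk from origin (0, 0):
  seg 1: down by d4 = 4 → (0, -4)
  seg 2: left by d5 = -26 → (26, -4)
  seg 3: right by d8 = -19 → (7, -4)
  seg 4: down by d8 = -19 → (7, 15)
  seg 5: right by d2 = 8 → (15, 15)
  seg 6: right by d3 = 7/5 → (82/5, 15)
  seg 7: right by d4 = 4 → (102/5, 15)
  seg 8: down by d1 = 14 → (102/5, 1)
  seg 9: right by d3 = 7/5 → (109/5, 1)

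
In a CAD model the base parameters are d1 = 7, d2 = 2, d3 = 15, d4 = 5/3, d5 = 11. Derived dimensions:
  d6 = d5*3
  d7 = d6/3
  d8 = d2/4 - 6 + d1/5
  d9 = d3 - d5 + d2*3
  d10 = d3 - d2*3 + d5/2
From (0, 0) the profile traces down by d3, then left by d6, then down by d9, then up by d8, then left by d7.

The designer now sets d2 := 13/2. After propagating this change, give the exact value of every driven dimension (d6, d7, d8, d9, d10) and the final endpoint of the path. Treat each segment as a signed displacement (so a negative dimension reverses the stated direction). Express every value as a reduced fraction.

Apply edit: d2 := 13/2
  d6 = d5*3 = 33
  d7 = d6/3 = 11
  d8 = d2/4 - 6 + d1/5 = -119/40
  d9 = d3 - d5 + d2*3 = 47/2
  d10 = d3 - d2*3 + d5/2 = 1
Walk from origin (0, 0):
  seg 1: down by d3 = 15 → (0, -15)
  seg 2: left by d6 = 33 → (-33, -15)
  seg 3: down by d9 = 47/2 → (-33, -77/2)
  seg 4: up by d8 = -119/40 → (-33, -1659/40)
  seg 5: left by d7 = 11 → (-44, -1659/40)

d6 = 33
d7 = 11
d8 = -119/40
d9 = 47/2
d10 = 1
endpoint = (-44, -1659/40)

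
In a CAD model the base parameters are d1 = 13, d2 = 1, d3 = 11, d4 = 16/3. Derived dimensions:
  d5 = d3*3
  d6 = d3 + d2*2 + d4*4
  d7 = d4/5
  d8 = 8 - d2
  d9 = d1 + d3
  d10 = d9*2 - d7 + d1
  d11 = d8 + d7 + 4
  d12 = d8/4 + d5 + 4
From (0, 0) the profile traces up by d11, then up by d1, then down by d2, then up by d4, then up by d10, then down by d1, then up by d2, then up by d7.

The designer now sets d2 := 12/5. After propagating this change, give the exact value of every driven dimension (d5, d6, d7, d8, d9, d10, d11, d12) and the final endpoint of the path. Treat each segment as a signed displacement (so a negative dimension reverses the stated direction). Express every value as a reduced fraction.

Apply edit: d2 := 12/5
  d5 = d3*3 = 33
  d6 = d3 + d2*2 + d4*4 = 557/15
  d7 = d4/5 = 16/15
  d8 = 8 - d2 = 28/5
  d9 = d1 + d3 = 24
  d10 = d9*2 - d7 + d1 = 899/15
  d11 = d8 + d7 + 4 = 32/3
  d12 = d8/4 + d5 + 4 = 192/5
Walk from origin (0, 0):
  seg 1: up by d11 = 32/3 → (0, 32/3)
  seg 2: up by d1 = 13 → (0, 71/3)
  seg 3: down by d2 = 12/5 → (0, 319/15)
  seg 4: up by d4 = 16/3 → (0, 133/5)
  seg 5: up by d10 = 899/15 → (0, 1298/15)
  seg 6: down by d1 = 13 → (0, 1103/15)
  seg 7: up by d2 = 12/5 → (0, 1139/15)
  seg 8: up by d7 = 16/15 → (0, 77)

d5 = 33
d6 = 557/15
d7 = 16/15
d8 = 28/5
d9 = 24
d10 = 899/15
d11 = 32/3
d12 = 192/5
endpoint = (0, 77)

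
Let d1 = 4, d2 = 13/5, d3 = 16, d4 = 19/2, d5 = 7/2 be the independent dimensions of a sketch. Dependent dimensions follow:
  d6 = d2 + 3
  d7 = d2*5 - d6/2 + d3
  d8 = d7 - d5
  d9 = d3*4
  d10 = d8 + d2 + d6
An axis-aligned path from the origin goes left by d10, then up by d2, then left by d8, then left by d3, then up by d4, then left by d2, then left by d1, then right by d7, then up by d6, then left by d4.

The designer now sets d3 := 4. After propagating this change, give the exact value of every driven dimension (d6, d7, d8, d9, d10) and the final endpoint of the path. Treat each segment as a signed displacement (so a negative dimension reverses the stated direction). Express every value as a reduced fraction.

d6 = 28/5
d7 = 71/5
d8 = 107/10
d9 = 16
d10 = 189/10
endpoint = (-71/2, 177/10)

Apply edit: d3 := 4
  d6 = d2 + 3 = 28/5
  d7 = d2*5 - d6/2 + d3 = 71/5
  d8 = d7 - d5 = 107/10
  d9 = d3*4 = 16
  d10 = d8 + d2 + d6 = 189/10
Walk from origin (0, 0):
  seg 1: left by d10 = 189/10 → (-189/10, 0)
  seg 2: up by d2 = 13/5 → (-189/10, 13/5)
  seg 3: left by d8 = 107/10 → (-148/5, 13/5)
  seg 4: left by d3 = 4 → (-168/5, 13/5)
  seg 5: up by d4 = 19/2 → (-168/5, 121/10)
  seg 6: left by d2 = 13/5 → (-181/5, 121/10)
  seg 7: left by d1 = 4 → (-201/5, 121/10)
  seg 8: right by d7 = 71/5 → (-26, 121/10)
  seg 9: up by d6 = 28/5 → (-26, 177/10)
  seg 10: left by d4 = 19/2 → (-71/2, 177/10)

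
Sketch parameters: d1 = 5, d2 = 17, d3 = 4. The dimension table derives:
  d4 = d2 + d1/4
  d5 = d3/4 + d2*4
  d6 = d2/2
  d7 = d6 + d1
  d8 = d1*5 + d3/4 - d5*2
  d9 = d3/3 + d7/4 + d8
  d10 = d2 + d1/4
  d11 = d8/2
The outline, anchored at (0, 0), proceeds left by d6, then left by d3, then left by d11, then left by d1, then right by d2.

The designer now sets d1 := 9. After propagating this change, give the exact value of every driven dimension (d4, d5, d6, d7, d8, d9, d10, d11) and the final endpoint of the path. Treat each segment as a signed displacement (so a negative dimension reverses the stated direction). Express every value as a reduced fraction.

Apply edit: d1 := 9
  d4 = d2 + d1/4 = 77/4
  d5 = d3/4 + d2*4 = 69
  d6 = d2/2 = 17/2
  d7 = d6 + d1 = 35/2
  d8 = d1*5 + d3/4 - d5*2 = -92
  d9 = d3/3 + d7/4 + d8 = -2071/24
  d10 = d2 + d1/4 = 77/4
  d11 = d8/2 = -46
Walk from origin (0, 0):
  seg 1: left by d6 = 17/2 → (-17/2, 0)
  seg 2: left by d3 = 4 → (-25/2, 0)
  seg 3: left by d11 = -46 → (67/2, 0)
  seg 4: left by d1 = 9 → (49/2, 0)
  seg 5: right by d2 = 17 → (83/2, 0)

d4 = 77/4
d5 = 69
d6 = 17/2
d7 = 35/2
d8 = -92
d9 = -2071/24
d10 = 77/4
d11 = -46
endpoint = (83/2, 0)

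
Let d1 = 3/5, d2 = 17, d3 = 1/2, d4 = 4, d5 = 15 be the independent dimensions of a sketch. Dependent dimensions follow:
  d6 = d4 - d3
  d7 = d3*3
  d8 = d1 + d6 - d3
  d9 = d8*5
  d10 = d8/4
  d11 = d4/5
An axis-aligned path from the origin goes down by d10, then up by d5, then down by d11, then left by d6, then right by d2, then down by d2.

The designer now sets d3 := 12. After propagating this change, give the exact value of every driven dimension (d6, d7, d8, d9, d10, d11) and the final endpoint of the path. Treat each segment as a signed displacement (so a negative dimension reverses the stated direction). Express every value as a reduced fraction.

Apply edit: d3 := 12
  d6 = d4 - d3 = -8
  d7 = d3*3 = 36
  d8 = d1 + d6 - d3 = -97/5
  d9 = d8*5 = -97
  d10 = d8/4 = -97/20
  d11 = d4/5 = 4/5
Walk from origin (0, 0):
  seg 1: down by d10 = -97/20 → (0, 97/20)
  seg 2: up by d5 = 15 → (0, 397/20)
  seg 3: down by d11 = 4/5 → (0, 381/20)
  seg 4: left by d6 = -8 → (8, 381/20)
  seg 5: right by d2 = 17 → (25, 381/20)
  seg 6: down by d2 = 17 → (25, 41/20)

d6 = -8
d7 = 36
d8 = -97/5
d9 = -97
d10 = -97/20
d11 = 4/5
endpoint = (25, 41/20)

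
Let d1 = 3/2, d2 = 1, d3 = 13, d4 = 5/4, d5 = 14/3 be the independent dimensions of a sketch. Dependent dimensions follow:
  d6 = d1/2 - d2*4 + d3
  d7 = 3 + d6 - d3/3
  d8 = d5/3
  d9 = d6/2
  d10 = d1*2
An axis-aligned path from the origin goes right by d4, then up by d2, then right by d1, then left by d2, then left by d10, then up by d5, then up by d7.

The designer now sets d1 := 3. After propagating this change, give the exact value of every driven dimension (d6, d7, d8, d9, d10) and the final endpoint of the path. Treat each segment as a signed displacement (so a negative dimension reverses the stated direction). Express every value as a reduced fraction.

Apply edit: d1 := 3
  d6 = d1/2 - d2*4 + d3 = 21/2
  d7 = 3 + d6 - d3/3 = 55/6
  d8 = d5/3 = 14/9
  d9 = d6/2 = 21/4
  d10 = d1*2 = 6
Walk from origin (0, 0):
  seg 1: right by d4 = 5/4 → (5/4, 0)
  seg 2: up by d2 = 1 → (5/4, 1)
  seg 3: right by d1 = 3 → (17/4, 1)
  seg 4: left by d2 = 1 → (13/4, 1)
  seg 5: left by d10 = 6 → (-11/4, 1)
  seg 6: up by d5 = 14/3 → (-11/4, 17/3)
  seg 7: up by d7 = 55/6 → (-11/4, 89/6)

d6 = 21/2
d7 = 55/6
d8 = 14/9
d9 = 21/4
d10 = 6
endpoint = (-11/4, 89/6)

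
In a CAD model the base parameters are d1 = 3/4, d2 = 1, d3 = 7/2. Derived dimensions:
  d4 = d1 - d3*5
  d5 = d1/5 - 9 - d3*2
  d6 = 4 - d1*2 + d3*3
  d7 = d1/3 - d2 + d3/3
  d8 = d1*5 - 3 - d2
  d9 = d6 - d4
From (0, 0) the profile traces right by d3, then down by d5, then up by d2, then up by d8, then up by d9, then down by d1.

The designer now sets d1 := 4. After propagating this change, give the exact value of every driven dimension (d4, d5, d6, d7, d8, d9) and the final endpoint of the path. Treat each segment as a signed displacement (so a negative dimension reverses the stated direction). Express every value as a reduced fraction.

Apply edit: d1 := 4
  d4 = d1 - d3*5 = -27/2
  d5 = d1/5 - 9 - d3*2 = -76/5
  d6 = 4 - d1*2 + d3*3 = 13/2
  d7 = d1/3 - d2 + d3/3 = 3/2
  d8 = d1*5 - 3 - d2 = 16
  d9 = d6 - d4 = 20
Walk from origin (0, 0):
  seg 1: right by d3 = 7/2 → (7/2, 0)
  seg 2: down by d5 = -76/5 → (7/2, 76/5)
  seg 3: up by d2 = 1 → (7/2, 81/5)
  seg 4: up by d8 = 16 → (7/2, 161/5)
  seg 5: up by d9 = 20 → (7/2, 261/5)
  seg 6: down by d1 = 4 → (7/2, 241/5)

d4 = -27/2
d5 = -76/5
d6 = 13/2
d7 = 3/2
d8 = 16
d9 = 20
endpoint = (7/2, 241/5)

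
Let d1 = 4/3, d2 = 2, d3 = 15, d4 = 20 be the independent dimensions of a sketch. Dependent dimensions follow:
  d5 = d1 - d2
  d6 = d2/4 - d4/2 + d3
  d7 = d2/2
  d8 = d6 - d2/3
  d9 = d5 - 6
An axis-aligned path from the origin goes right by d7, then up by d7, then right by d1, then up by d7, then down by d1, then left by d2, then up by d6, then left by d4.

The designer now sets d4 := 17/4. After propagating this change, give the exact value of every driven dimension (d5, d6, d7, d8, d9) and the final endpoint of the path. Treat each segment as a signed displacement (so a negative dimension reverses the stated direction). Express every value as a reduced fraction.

Apply edit: d4 := 17/4
  d5 = d1 - d2 = -2/3
  d6 = d2/4 - d4/2 + d3 = 107/8
  d7 = d2/2 = 1
  d8 = d6 - d2/3 = 305/24
  d9 = d5 - 6 = -20/3
Walk from origin (0, 0):
  seg 1: right by d7 = 1 → (1, 0)
  seg 2: up by d7 = 1 → (1, 1)
  seg 3: right by d1 = 4/3 → (7/3, 1)
  seg 4: up by d7 = 1 → (7/3, 2)
  seg 5: down by d1 = 4/3 → (7/3, 2/3)
  seg 6: left by d2 = 2 → (1/3, 2/3)
  seg 7: up by d6 = 107/8 → (1/3, 337/24)
  seg 8: left by d4 = 17/4 → (-47/12, 337/24)

d5 = -2/3
d6 = 107/8
d7 = 1
d8 = 305/24
d9 = -20/3
endpoint = (-47/12, 337/24)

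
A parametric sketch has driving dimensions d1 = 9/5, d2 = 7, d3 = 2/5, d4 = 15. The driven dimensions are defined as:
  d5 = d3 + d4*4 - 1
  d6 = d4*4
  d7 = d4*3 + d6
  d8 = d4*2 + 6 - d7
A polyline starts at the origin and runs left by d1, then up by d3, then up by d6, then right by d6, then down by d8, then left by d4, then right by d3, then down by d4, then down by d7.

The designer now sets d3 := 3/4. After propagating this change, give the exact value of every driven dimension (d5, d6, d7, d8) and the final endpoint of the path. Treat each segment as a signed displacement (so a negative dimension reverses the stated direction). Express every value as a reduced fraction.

d5 = 239/4
d6 = 60
d7 = 105
d8 = -69
endpoint = (879/20, 39/4)

Apply edit: d3 := 3/4
  d5 = d3 + d4*4 - 1 = 239/4
  d6 = d4*4 = 60
  d7 = d4*3 + d6 = 105
  d8 = d4*2 + 6 - d7 = -69
Walk from origin (0, 0):
  seg 1: left by d1 = 9/5 → (-9/5, 0)
  seg 2: up by d3 = 3/4 → (-9/5, 3/4)
  seg 3: up by d6 = 60 → (-9/5, 243/4)
  seg 4: right by d6 = 60 → (291/5, 243/4)
  seg 5: down by d8 = -69 → (291/5, 519/4)
  seg 6: left by d4 = 15 → (216/5, 519/4)
  seg 7: right by d3 = 3/4 → (879/20, 519/4)
  seg 8: down by d4 = 15 → (879/20, 459/4)
  seg 9: down by d7 = 105 → (879/20, 39/4)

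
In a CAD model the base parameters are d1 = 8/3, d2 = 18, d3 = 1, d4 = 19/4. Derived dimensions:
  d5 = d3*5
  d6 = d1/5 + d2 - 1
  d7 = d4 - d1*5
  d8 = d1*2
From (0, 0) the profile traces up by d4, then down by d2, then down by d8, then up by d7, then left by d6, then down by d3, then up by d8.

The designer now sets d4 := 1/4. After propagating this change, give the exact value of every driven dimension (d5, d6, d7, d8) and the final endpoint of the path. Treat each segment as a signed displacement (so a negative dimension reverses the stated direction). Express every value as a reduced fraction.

Apply edit: d4 := 1/4
  d5 = d3*5 = 5
  d6 = d1/5 + d2 - 1 = 263/15
  d7 = d4 - d1*5 = -157/12
  d8 = d1*2 = 16/3
Walk from origin (0, 0):
  seg 1: up by d4 = 1/4 → (0, 1/4)
  seg 2: down by d2 = 18 → (0, -71/4)
  seg 3: down by d8 = 16/3 → (0, -277/12)
  seg 4: up by d7 = -157/12 → (0, -217/6)
  seg 5: left by d6 = 263/15 → (-263/15, -217/6)
  seg 6: down by d3 = 1 → (-263/15, -223/6)
  seg 7: up by d8 = 16/3 → (-263/15, -191/6)

d5 = 5
d6 = 263/15
d7 = -157/12
d8 = 16/3
endpoint = (-263/15, -191/6)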